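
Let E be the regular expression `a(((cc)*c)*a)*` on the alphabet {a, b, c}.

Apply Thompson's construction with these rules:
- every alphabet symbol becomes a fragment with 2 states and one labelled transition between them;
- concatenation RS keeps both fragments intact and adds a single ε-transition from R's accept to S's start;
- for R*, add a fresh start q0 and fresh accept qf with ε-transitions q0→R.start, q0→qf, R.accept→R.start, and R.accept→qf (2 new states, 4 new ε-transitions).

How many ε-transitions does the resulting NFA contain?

Recursing over subexpressions:
Each of the 5 symbol leaves contributes 0 ε-transitions.
  cc : 1 ε-transition
  (cc)* : 5 ε-transitions
  (cc)*c : 6 ε-transitions
  ((cc)*c)* : 10 ε-transitions
  ((cc)*c)*a : 11 ε-transitions
  (((cc)*c)*a)* : 15 ε-transitions
  a(((cc)*c)*a)* : 16 ε-transitions

16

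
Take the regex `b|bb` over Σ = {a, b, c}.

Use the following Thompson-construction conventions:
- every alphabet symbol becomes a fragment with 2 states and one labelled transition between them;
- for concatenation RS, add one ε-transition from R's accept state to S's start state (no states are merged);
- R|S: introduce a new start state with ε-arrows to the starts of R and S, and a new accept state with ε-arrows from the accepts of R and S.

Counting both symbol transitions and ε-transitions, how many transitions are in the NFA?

8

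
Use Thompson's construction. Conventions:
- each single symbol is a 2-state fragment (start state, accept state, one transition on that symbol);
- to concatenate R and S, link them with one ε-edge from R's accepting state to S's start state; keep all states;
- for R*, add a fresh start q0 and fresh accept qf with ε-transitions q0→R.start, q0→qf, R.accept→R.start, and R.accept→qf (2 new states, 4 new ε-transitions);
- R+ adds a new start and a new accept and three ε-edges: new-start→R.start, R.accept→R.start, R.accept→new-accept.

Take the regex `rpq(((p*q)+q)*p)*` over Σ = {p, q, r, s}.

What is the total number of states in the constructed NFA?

Building bottom-up:
Each of the 7 symbol leaves contributes a 2-state fragment.
  p* — 4 states
  p*q — 6 states
  (p*q)+ — 8 states
  (p*q)+q — 10 states
  ((p*q)+q)* — 12 states
  ((p*q)+q)*p — 14 states
  (((p*q)+q)*p)* — 16 states
  rpq(((p*q)+q)*p)* — 22 states

22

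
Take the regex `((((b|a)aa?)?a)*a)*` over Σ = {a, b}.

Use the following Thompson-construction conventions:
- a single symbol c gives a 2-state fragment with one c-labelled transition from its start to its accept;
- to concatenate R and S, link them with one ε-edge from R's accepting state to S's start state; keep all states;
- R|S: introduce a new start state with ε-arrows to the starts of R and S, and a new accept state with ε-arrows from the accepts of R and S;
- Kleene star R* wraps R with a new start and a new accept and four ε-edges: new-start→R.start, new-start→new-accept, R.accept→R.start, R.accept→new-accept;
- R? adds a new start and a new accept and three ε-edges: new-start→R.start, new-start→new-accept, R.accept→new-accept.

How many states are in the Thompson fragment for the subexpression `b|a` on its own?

Fragment for `b|a`:
Each of the 2 symbol leaves contributes a 2-state fragment.
  b|a : 6 states

6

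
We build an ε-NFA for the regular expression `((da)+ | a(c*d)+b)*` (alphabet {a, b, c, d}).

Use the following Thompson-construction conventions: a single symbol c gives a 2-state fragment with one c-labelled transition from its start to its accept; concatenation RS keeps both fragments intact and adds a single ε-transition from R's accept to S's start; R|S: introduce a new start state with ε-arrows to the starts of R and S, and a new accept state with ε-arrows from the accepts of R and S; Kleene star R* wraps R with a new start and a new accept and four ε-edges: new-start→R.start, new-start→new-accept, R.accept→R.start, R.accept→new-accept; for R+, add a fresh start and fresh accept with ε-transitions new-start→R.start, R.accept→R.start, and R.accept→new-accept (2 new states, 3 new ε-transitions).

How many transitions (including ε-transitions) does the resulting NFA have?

Bottom-up over the parse tree:
Each of the 6 symbol leaves contributes 1 transition (1 symbol, 0 ε).
  da : 3 transitions (2 symbol, 1 ε)
  (da)+ : 6 transitions (2 symbol, 4 ε)
  c* : 5 transitions (1 symbol, 4 ε)
  c*d : 7 transitions (2 symbol, 5 ε)
  (c*d)+ : 10 transitions (2 symbol, 8 ε)
  a(c*d)+b : 14 transitions (4 symbol, 10 ε)
  (da)+ | a(c*d)+b : 24 transitions (6 symbol, 18 ε)
  ((da)+ | a(c*d)+b)* : 28 transitions (6 symbol, 22 ε)

28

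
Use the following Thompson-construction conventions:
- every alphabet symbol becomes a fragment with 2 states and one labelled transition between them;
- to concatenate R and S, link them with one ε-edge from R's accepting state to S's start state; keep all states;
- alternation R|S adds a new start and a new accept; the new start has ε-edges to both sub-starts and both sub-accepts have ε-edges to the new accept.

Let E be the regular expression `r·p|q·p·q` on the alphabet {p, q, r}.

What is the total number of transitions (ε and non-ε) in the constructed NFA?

12

Building bottom-up:
Each of the 5 symbol leaves contributes 1 transition (1 symbol, 0 ε).
  r·p → 3 transitions (2 symbol, 1 ε)
  q·p·q → 5 transitions (3 symbol, 2 ε)
  r·p|q·p·q → 12 transitions (5 symbol, 7 ε)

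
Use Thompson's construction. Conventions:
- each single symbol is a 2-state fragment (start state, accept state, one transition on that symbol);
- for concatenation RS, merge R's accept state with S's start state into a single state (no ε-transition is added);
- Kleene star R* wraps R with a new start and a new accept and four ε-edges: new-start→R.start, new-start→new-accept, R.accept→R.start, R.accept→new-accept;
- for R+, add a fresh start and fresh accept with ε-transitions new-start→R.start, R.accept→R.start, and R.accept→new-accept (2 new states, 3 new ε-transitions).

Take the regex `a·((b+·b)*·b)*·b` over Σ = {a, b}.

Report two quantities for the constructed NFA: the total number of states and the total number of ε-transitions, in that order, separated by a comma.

12, 11

Bottom-up over the parse tree:
Each of the 5 symbol leaves contributes 2 states and 0 ε-transitions.
  b+ = 4 states, 3 ε-transitions
  b+·b = 5 states, 3 ε-transitions
  (b+·b)* = 7 states, 7 ε-transitions
  (b+·b)*·b = 8 states, 7 ε-transitions
  ((b+·b)*·b)* = 10 states, 11 ε-transitions
  a·((b+·b)*·b)*·b = 12 states, 11 ε-transitions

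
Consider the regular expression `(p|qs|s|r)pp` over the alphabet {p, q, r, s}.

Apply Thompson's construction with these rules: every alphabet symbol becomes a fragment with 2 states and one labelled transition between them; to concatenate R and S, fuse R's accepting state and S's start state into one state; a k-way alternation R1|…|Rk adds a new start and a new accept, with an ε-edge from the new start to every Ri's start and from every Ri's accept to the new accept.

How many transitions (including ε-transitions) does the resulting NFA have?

15

Recursing over subexpressions:
Each of the 7 symbol leaves contributes 1 transition (1 symbol, 0 ε).
  qs — 2 transitions (2 symbol, 0 ε)
  p|qs|s|r — 13 transitions (5 symbol, 8 ε)
  (p|qs|s|r)pp — 15 transitions (7 symbol, 8 ε)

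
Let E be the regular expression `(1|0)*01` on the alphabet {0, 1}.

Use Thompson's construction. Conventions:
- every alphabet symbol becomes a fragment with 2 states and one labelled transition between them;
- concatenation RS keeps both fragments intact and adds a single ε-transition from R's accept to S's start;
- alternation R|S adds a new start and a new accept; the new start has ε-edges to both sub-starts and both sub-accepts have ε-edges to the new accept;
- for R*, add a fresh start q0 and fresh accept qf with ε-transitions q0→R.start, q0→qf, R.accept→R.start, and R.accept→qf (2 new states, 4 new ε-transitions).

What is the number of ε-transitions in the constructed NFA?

10

Building bottom-up:
Each of the 4 symbol leaves contributes 0 ε-transitions.
  1|0 — 4 ε-transitions
  (1|0)* — 8 ε-transitions
  (1|0)*01 — 10 ε-transitions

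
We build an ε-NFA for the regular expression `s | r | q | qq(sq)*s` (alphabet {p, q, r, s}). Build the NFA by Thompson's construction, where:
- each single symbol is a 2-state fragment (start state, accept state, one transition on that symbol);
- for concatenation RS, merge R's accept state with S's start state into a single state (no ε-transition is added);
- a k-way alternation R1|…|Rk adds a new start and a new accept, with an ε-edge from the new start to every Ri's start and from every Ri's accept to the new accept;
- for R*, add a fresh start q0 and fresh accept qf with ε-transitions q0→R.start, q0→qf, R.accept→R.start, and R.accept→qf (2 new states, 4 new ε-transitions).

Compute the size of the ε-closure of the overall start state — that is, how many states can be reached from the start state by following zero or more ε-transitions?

Let C(F) = |ε-closure(F.start)| within fragment F, and note whether F accepts ε. Symbol fragments have C = 1 and do not accept ε. Then:
  sq — |ε-closure| equals the left operand's closure size = 1 (its accept is not ε-reachable, so the closure stops there)
  (sq)* — |ε-closure| = 1 (new start) + 1 (body) + 1 (new accept) = 3
  qq(sq)*s — same as the first factor's closure: |ε-closure| = 1
  s | r | q | qq(sq)*s — new start ε-reaches every alternative's start; none of them accept ε, so the new accept is not reached: |ε-closure| = 1 + 1 + 1 + 1 + 1 = 5

5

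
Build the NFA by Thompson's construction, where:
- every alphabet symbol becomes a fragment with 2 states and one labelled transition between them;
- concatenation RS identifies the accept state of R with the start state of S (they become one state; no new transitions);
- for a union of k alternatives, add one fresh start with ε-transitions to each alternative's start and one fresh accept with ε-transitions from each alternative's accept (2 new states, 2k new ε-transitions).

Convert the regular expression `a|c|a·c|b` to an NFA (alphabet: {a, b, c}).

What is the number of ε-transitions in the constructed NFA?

8

By structural recursion:
Each of the 5 symbol leaves contributes 0 ε-transitions.
  a·c — 0 ε-transitions
  a|c|a·c|b — 8 ε-transitions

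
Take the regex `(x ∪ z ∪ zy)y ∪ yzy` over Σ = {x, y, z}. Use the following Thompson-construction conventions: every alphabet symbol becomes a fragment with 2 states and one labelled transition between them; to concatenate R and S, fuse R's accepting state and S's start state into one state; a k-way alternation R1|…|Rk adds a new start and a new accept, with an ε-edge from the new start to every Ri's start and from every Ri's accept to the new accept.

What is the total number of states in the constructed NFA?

By structural recursion:
Each of the 8 symbol leaves contributes a 2-state fragment.
  zy → 3 states
  x ∪ z ∪ zy → 9 states
  (x ∪ z ∪ zy)y → 10 states
  yzy → 4 states
  (x ∪ z ∪ zy)y ∪ yzy → 16 states

16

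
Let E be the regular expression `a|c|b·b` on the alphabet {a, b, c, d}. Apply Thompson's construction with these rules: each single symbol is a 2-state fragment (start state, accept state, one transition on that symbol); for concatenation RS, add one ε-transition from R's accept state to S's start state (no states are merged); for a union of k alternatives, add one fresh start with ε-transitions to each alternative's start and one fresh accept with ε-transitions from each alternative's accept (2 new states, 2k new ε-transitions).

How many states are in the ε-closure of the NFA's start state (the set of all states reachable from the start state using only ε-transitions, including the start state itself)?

Work bottom-up. For each fragment F, track |ε-closure(F.start)| and whether F's accept lies in that closure (i.e. whether F accepts ε). A single-symbol fragment has closure size 1 and does not accept ε.
  b·b — same as the first factor's closure: C = 1
  a|c|b·b — C = 1 + 1 + 1 + 1 = 4 (the new accept is not ε-reachable since no branch accepts ε)

4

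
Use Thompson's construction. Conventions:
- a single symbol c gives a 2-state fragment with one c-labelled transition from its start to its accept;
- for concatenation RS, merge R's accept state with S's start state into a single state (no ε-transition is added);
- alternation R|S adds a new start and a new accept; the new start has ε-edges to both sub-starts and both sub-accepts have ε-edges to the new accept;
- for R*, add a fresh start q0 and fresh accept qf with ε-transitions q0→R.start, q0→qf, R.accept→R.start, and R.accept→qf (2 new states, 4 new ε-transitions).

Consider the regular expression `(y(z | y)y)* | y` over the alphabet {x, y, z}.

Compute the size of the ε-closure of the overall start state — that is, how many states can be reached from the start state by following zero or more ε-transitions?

6

Let C(F) = |ε-closure(F.start)| within fragment F, and note whether F accepts ε. Symbol fragments have C = 1 and do not accept ε. Then:
  z | y → |ε-closure| = 1 + 1 + 1 = 3 (the new accept is not ε-reachable since no branch accepts ε)
  y(z | y)y → same as the first factor's closure: |ε-closure| = 1
  (y(z | y)y)* → the star's fresh start ε-reaches both the body's start and the fresh accept: |ε-closure| = 2 + 1 = 3
  (y(z | y)y)* | y → |ε-closure| = 1 (new start) + (3 + 1) + 1 (new accept, since some branch ε-reaches its own accept) = 6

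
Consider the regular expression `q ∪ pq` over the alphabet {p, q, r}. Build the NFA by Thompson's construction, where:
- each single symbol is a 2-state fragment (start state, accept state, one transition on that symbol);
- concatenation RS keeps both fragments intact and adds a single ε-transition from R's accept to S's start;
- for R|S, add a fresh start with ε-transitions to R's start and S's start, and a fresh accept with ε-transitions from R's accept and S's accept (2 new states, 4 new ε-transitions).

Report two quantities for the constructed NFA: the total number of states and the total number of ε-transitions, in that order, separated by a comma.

By structural recursion:
Each of the 3 symbol leaves contributes 2 states and 0 ε-transitions.
  pq = 4 states, 1 ε-transition
  q ∪ pq = 8 states, 5 ε-transitions

8, 5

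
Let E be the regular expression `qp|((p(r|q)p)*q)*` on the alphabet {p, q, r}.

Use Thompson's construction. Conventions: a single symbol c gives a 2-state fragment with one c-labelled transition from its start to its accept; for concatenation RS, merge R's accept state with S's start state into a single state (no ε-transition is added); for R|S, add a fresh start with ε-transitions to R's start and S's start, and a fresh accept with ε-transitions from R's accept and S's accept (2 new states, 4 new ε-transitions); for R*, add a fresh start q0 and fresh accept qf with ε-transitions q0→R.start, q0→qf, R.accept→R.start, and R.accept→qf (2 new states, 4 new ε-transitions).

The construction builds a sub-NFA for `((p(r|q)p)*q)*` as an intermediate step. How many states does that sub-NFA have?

Fragment for `((p(r|q)p)*q)*`:
Each of the 5 symbol leaves contributes a 2-state fragment.
  r|q = 6 states
  p(r|q)p = 8 states
  (p(r|q)p)* = 10 states
  (p(r|q)p)*q = 11 states
  ((p(r|q)p)*q)* = 13 states

13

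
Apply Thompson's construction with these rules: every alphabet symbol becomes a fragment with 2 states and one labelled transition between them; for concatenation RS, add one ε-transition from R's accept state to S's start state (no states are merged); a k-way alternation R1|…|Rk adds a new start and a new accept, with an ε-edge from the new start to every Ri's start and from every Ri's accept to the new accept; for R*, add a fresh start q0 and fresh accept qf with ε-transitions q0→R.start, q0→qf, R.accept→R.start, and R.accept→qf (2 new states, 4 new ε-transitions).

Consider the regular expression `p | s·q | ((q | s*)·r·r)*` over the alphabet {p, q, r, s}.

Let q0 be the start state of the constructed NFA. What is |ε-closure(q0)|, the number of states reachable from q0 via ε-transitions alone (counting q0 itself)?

13

Work bottom-up. For each fragment F, track |ε-closure(F.start)| and whether F's accept lies in that closure (i.e. whether F accepts ε). A single-symbol fragment has closure size 1 and does not accept ε.
  s·q — |ε-closure| equals the left operand's closure size = 1 (its accept is not ε-reachable, so the closure stops there)
  s* — new start has ε-edges to the inner start and to the new accept, so |ε-closure| = 2 + 1 = 3
  q | s* — |ε-closure| = 1 (new start) + (1 + 3) + 1 (new accept, since some branch ε-reaches its own accept) = 6
  (q | s*)·r·r — |ε-closure| = 6 + 1 = 7 (closure spills across the concat boundary because the left factor accepts ε)
  ((q | s*)·r·r)* — |ε-closure| = 1 (new start) + 7 (body) + 1 (new accept) = 9
  p | s·q | ((q | s*)·r·r)* — new start ε-reaches every alternative's start; at least one alternative accepts ε, so the union's new accept is reached too: |ε-closure| = 1 + 1 + 1 + 9 + 1 = 13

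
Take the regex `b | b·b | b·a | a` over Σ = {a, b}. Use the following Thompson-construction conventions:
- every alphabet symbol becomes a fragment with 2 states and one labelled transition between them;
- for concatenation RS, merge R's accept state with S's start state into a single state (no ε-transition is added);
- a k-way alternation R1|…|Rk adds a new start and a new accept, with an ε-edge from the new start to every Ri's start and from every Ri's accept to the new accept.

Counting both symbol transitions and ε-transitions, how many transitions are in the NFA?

Building bottom-up:
Each of the 6 symbol leaves contributes 1 transition (1 symbol, 0 ε).
  b·b → 2 transitions (2 symbol, 0 ε)
  b·a → 2 transitions (2 symbol, 0 ε)
  b | b·b | b·a | a → 14 transitions (6 symbol, 8 ε)

14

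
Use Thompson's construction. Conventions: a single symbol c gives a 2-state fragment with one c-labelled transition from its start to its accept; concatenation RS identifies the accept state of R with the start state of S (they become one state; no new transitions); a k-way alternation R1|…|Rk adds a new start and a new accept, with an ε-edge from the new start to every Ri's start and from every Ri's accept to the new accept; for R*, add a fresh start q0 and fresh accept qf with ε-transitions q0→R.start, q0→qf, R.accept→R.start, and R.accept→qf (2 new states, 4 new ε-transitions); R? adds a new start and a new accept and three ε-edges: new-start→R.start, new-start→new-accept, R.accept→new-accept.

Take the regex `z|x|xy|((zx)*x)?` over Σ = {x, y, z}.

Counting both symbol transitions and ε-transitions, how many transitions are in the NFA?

22

Per subexpression:
Each of the 7 symbol leaves contributes 1 transition (1 symbol, 0 ε).
  xy : 2 transitions (2 symbol, 0 ε)
  zx : 2 transitions (2 symbol, 0 ε)
  (zx)* : 6 transitions (2 symbol, 4 ε)
  (zx)*x : 7 transitions (3 symbol, 4 ε)
  ((zx)*x)? : 10 transitions (3 symbol, 7 ε)
  z|x|xy|((zx)*x)? : 22 transitions (7 symbol, 15 ε)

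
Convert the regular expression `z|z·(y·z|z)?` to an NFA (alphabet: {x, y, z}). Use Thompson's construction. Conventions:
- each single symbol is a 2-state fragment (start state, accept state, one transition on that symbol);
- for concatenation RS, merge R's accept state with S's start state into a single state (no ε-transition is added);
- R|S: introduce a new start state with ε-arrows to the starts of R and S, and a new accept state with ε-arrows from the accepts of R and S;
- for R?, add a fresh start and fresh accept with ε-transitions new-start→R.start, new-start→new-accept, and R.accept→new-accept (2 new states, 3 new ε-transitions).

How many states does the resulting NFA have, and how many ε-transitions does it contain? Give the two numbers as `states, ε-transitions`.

14, 11

Bottom-up over the parse tree:
Each of the 5 symbol leaves contributes 2 states and 0 ε-transitions.
  y·z = 3 states, 0 ε-transitions
  y·z|z = 7 states, 4 ε-transitions
  (y·z|z)? = 9 states, 7 ε-transitions
  z·(y·z|z)? = 10 states, 7 ε-transitions
  z|z·(y·z|z)? = 14 states, 11 ε-transitions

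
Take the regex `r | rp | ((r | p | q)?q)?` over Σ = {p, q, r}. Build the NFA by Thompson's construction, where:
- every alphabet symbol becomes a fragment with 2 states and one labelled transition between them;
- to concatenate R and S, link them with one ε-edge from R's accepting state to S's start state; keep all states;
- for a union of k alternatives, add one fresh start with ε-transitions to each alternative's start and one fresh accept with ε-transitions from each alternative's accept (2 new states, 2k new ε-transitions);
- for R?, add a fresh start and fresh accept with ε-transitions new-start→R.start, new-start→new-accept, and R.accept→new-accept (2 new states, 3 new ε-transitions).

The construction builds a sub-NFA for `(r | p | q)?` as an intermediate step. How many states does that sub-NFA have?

Fragment for `(r | p | q)?`:
Each of the 3 symbol leaves contributes a 2-state fragment.
  r | p | q = 8 states
  (r | p | q)? = 10 states

10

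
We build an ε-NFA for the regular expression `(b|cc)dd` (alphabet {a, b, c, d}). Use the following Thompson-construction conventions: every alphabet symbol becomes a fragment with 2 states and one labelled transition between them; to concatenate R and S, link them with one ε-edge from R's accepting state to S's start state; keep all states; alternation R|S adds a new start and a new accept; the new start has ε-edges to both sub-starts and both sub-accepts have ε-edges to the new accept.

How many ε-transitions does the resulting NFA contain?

7

Recursing over subexpressions:
Each of the 5 symbol leaves contributes 0 ε-transitions.
  cc — 1 ε-transition
  b|cc — 5 ε-transitions
  (b|cc)dd — 7 ε-transitions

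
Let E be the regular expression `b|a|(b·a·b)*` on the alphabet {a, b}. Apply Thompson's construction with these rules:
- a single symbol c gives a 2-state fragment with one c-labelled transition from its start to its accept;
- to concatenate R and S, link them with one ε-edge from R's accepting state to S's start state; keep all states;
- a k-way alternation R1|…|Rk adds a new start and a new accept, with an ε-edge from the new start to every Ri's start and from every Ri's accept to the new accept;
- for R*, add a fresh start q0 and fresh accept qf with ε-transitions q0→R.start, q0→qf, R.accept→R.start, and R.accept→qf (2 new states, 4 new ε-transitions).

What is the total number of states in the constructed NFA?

14

Recursing over subexpressions:
Each of the 5 symbol leaves contributes a 2-state fragment.
  b·a·b = 6 states
  (b·a·b)* = 8 states
  b|a|(b·a·b)* = 14 states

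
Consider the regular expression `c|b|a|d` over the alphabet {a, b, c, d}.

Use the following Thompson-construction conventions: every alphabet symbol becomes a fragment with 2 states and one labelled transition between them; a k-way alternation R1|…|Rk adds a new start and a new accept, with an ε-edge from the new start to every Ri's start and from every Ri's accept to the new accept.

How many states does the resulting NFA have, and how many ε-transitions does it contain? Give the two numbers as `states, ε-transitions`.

10, 8

Bottom-up over the parse tree:
Each of the 4 symbol leaves contributes 2 states and 0 ε-transitions.
  c|b|a|d → 10 states, 8 ε-transitions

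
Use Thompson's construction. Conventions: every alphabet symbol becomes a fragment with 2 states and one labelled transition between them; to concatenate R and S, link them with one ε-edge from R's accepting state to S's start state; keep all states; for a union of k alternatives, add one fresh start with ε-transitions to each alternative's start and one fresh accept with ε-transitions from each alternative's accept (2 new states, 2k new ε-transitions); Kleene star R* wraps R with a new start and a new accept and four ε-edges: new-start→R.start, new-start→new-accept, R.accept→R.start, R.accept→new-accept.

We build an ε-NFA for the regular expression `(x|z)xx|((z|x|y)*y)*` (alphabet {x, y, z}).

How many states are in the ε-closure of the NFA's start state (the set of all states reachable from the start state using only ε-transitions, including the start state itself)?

Let C(F) = |ε-closure(F.start)| within fragment F, and note whether F accepts ε. Symbol fragments have C = 1 and do not accept ε. Then:
  x|z → |closure| = 1 + 1 + 1 = 3 (the new accept is not ε-reachable since no branch accepts ε)
  (x|z)xx → same as the first factor's closure: |closure| = 3
  z|x|y → new start ε-reaches every alternative's start; none of them accept ε, so the new accept is not reached: |closure| = 1 + 1 + 1 + 1 = 4
  (z|x|y)* → the star's fresh start ε-reaches both the body's start and the fresh accept: |closure| = 2 + 4 = 6
  (z|x|y)*y → |closure| = 6 + 1 = 7 (closure spills across the concat boundary because the left factor accepts ε)
  ((z|x|y)*y)* → |closure| = 1 (new start) + 7 (body) + 1 (new accept) = 9
  (x|z)xx|((z|x|y)*y)* → |closure| = 1 (new start) + (3 + 9) + 1 (new accept, since some branch ε-reaches its own accept) = 14

14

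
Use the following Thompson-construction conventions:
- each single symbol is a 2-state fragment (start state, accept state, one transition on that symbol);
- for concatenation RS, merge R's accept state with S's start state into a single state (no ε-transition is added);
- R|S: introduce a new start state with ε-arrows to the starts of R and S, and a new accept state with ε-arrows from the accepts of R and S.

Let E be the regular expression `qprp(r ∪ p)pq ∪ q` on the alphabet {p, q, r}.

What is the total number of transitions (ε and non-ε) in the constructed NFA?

17

Building bottom-up:
Each of the 9 symbol leaves contributes 1 transition (1 symbol, 0 ε).
  r ∪ p : 6 transitions (2 symbol, 4 ε)
  qprp(r ∪ p)pq : 12 transitions (8 symbol, 4 ε)
  qprp(r ∪ p)pq ∪ q : 17 transitions (9 symbol, 8 ε)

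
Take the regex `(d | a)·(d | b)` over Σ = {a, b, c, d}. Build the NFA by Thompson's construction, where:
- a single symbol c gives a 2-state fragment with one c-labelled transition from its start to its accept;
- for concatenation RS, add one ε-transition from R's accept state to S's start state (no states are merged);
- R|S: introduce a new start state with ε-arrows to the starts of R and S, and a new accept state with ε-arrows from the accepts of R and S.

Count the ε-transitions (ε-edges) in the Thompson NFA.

Recursing over subexpressions:
Each of the 4 symbol leaves contributes 0 ε-transitions.
  d | a = 4 ε-transitions
  d | b = 4 ε-transitions
  (d | a)·(d | b) = 9 ε-transitions

9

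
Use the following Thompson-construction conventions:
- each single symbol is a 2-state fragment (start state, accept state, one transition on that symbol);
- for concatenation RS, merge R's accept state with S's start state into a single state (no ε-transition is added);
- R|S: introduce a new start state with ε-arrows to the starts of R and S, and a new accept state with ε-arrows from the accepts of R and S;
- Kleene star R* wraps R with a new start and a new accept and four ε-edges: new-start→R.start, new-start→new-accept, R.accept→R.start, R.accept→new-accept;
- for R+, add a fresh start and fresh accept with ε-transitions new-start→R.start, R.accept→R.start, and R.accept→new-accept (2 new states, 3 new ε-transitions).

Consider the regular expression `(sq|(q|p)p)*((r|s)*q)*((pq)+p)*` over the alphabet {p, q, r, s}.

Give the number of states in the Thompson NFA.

Per subexpression:
Each of the 11 symbol leaves contributes a 2-state fragment.
  sq : 3 states
  q|p : 6 states
  (q|p)p : 7 states
  sq|(q|p)p : 12 states
  (sq|(q|p)p)* : 14 states
  r|s : 6 states
  (r|s)* : 8 states
  (r|s)*q : 9 states
  ((r|s)*q)* : 11 states
  pq : 3 states
  (pq)+ : 5 states
  (pq)+p : 6 states
  ((pq)+p)* : 8 states
  (sq|(q|p)p)*((r|s)*q)*((pq)+p)* : 31 states

31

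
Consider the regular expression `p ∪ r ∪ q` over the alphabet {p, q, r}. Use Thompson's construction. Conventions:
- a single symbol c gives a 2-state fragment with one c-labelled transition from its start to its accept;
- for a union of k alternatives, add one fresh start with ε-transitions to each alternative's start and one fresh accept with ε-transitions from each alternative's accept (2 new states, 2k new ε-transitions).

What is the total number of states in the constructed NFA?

8

Bottom-up over the parse tree:
Each of the 3 symbol leaves contributes a 2-state fragment.
  p ∪ r ∪ q = 8 states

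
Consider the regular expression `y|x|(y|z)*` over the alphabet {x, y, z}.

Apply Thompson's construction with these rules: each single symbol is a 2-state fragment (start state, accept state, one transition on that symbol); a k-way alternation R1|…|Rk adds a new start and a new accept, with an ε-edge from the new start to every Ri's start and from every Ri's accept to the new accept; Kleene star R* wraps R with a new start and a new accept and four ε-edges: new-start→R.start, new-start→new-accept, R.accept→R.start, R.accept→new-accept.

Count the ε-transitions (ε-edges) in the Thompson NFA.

14

Recursing over subexpressions:
Each of the 4 symbol leaves contributes 0 ε-transitions.
  y|z — 4 ε-transitions
  (y|z)* — 8 ε-transitions
  y|x|(y|z)* — 14 ε-transitions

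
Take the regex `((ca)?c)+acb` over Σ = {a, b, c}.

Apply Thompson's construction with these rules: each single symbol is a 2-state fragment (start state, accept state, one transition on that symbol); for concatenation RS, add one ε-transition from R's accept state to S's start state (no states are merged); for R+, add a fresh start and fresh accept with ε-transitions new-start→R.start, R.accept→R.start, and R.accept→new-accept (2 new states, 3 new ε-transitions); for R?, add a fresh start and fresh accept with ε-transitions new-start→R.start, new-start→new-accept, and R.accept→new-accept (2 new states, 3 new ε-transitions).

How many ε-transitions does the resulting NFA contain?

11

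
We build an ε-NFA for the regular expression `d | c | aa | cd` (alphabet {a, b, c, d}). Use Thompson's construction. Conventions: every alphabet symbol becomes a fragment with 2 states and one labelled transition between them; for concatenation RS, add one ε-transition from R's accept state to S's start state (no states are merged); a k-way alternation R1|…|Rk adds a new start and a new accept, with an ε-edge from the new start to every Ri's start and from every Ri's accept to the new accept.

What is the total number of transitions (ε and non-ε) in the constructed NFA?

Recursing over subexpressions:
Each of the 6 symbol leaves contributes 1 transition (1 symbol, 0 ε).
  aa : 3 transitions (2 symbol, 1 ε)
  cd : 3 transitions (2 symbol, 1 ε)
  d | c | aa | cd : 16 transitions (6 symbol, 10 ε)

16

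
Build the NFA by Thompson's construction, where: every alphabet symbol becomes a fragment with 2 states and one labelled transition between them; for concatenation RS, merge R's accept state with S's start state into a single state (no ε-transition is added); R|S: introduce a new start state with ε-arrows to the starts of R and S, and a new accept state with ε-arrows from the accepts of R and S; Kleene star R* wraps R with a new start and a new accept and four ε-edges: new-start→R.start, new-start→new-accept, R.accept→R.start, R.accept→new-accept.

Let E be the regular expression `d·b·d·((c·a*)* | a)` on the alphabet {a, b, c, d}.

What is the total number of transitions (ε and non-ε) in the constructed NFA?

Per subexpression:
Each of the 6 symbol leaves contributes 1 transition (1 symbol, 0 ε).
  a* — 5 transitions (1 symbol, 4 ε)
  c·a* — 6 transitions (2 symbol, 4 ε)
  (c·a*)* — 10 transitions (2 symbol, 8 ε)
  (c·a*)* | a — 15 transitions (3 symbol, 12 ε)
  d·b·d·((c·a*)* | a) — 18 transitions (6 symbol, 12 ε)

18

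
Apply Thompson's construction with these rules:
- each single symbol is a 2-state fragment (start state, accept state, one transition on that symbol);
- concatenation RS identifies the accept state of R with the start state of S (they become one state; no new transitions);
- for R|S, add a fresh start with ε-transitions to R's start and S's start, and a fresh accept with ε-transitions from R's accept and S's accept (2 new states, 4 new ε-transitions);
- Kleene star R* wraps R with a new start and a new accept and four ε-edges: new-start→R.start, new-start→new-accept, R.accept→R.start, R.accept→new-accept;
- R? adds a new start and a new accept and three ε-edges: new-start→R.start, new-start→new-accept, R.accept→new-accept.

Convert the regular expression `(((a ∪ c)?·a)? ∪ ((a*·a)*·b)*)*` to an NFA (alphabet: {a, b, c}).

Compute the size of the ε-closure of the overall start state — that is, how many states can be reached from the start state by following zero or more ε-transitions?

18

Let C(F) = |ε-closure(F.start)| within fragment F, and note whether F accepts ε. Symbol fragments have C = 1 and do not accept ε. Then:
  a ∪ c → new start ε-reaches every alternative's start; none of them accept ε, so the new accept is not reached: |closure| = 1 + 1 + 1 = 3
  (a ∪ c)? → new start has ε-edges to the inner start and to the new accept, so |closure| = 2 + 3 = 5
  (a ∪ c)?·a → the left operand accepts ε, so the closure extends into the next operand (the shared merged state is already counted); |closure| = 5 + (1−1) = 5
  ((a ∪ c)?·a)? → new start has ε-edges to the inner start and to the new accept, so |closure| = 2 + 5 = 7
  a* → |closure| = 1 (new start) + 1 (body) + 1 (new accept) = 3
  a*·a → |closure| = 3 + (1−1) = 3 (closure spills across the concat boundary because the left factor accepts ε)
  (a*·a)* → new start has ε-edges to the inner start and to the new accept, so |closure| = 2 + 3 = 5
  (a*·a)*·b → the left operand accepts ε, so the closure extends into the next operand (the shared merged state is already counted); |closure| = 5 + (1−1) = 5
  ((a*·a)*·b)* → the star's fresh start ε-reaches both the body's start and the fresh accept: |closure| = 2 + 5 = 7
  ((a ∪ c)?·a)? ∪ ((a*·a)*·b)* → new start ε-reaches every alternative's start; at least one alternative accepts ε, so the union's new accept is reached too: |closure| = 1 + 7 + 7 + 1 = 16
  (((a ∪ c)?·a)? ∪ ((a*·a)*·b)*)* → new start has ε-edges to the inner start and to the new accept, so |closure| = 2 + 16 = 18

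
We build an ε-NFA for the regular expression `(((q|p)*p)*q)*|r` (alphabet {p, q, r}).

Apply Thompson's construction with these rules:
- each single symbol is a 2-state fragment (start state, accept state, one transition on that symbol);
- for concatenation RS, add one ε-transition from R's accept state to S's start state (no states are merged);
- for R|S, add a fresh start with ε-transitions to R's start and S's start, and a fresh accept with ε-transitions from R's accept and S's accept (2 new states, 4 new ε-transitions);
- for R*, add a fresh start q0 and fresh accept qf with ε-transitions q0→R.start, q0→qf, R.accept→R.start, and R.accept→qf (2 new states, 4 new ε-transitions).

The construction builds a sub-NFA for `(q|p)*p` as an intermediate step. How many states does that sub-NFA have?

Fragment for `(q|p)*p`:
Each of the 3 symbol leaves contributes a 2-state fragment.
  q|p — 6 states
  (q|p)* — 8 states
  (q|p)*p — 10 states

10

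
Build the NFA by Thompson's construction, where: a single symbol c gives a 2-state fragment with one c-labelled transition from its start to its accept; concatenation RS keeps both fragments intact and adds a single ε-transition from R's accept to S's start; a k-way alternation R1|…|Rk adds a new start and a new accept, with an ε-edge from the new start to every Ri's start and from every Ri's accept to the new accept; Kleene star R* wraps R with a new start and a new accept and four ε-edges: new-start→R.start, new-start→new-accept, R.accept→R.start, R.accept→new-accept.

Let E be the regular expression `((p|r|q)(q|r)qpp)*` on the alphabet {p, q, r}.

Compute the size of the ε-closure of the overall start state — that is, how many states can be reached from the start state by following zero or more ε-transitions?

Work bottom-up. For each fragment F, track |ε-closure(F.start)| and whether F's accept lies in that closure (i.e. whether F accepts ε). A single-symbol fragment has closure size 1 and does not accept ε.
  p|r|q : new start ε-reaches every alternative's start; none of them accept ε, so the new accept is not reached: |ε-closure| = 1 + 1 + 1 + 1 = 4
  q|r : new start ε-reaches every alternative's start; none of them accept ε, so the new accept is not reached: |ε-closure| = 1 + 1 + 1 = 3
  (p|r|q)(q|r)qpp : same as the first factor's closure: |ε-closure| = 4
  ((p|r|q)(q|r)qpp)* : |ε-closure| = 1 (new start) + 4 (body) + 1 (new accept) = 6

6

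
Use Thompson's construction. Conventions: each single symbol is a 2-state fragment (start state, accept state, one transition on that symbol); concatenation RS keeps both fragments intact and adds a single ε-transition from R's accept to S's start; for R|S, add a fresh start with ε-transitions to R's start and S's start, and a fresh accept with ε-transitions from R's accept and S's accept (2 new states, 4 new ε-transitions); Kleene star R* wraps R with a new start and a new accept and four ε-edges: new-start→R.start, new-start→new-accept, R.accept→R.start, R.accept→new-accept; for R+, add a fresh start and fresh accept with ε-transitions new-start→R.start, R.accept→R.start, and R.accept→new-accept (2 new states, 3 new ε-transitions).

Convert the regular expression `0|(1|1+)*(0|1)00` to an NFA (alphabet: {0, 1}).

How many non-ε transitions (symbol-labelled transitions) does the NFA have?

7

Building bottom-up:
Each of the 7 symbol leaves contributes exactly 1 symbol transition.
  1+ : 1 symbol transition
  1|1+ : 2 symbol transitions
  (1|1+)* : 2 symbol transitions
  0|1 : 2 symbol transitions
  (1|1+)*(0|1)00 : 6 symbol transitions
  0|(1|1+)*(0|1)00 : 7 symbol transitions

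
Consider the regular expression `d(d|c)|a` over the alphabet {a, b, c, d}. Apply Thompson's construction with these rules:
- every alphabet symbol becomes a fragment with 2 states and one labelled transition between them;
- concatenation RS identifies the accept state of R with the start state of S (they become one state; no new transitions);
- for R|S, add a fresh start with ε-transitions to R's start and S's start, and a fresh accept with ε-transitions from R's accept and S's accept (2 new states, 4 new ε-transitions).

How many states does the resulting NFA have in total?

11

By structural recursion:
Each of the 4 symbol leaves contributes a 2-state fragment.
  d|c = 6 states
  d(d|c) = 7 states
  d(d|c)|a = 11 states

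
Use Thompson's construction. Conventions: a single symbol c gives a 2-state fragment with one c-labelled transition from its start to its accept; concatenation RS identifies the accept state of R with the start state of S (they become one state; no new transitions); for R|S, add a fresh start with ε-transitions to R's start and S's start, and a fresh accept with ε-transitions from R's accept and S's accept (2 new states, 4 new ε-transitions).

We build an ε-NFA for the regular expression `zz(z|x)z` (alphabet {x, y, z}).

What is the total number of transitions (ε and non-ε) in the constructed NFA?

9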